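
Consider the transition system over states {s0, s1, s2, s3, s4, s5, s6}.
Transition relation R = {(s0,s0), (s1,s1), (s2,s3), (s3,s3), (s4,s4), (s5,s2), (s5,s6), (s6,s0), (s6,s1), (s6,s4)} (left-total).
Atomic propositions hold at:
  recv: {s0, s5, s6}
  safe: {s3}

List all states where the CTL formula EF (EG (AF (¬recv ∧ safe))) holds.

Sat(¬recv) = {s1, s2, s3, s4}
Sat(¬recv ∧ safe) = {s3}
AF (¬recv ∧ safe): least fixpoint, start Z0 = {s3}, add states with every successor in Z. Z1 = {s2, s3}; fixed.
Sat(AF (¬recv ∧ safe)) = {s2, s3}
EG (AF (¬recv ∧ safe)): greatest fixpoint, start Z0 = {s2, s3}, keep only states in Sat with some successor in Z. Already a fixed point.
Sat(EG (AF (¬recv ∧ safe))) = {s2, s3}
EF (EG (AF (¬recv ∧ safe))): least fixpoint, start Z0 = {s2, s3}, add states with some successor in Z. Z1 = {s2, s3, s5}; fixed.
Sat(EF (EG (AF (¬recv ∧ safe)))) = {s2, s3, s5}

{s2, s3, s5}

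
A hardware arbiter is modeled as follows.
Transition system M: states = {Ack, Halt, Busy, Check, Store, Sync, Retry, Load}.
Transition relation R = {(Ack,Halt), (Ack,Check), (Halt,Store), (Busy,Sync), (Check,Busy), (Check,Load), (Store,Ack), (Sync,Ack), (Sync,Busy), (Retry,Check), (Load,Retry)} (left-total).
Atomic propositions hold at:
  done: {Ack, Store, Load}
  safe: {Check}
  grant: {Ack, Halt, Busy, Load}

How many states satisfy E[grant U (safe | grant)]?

Sat(safe | grant) = {Ack, Halt, Busy, Check, Load}
E[grant U (safe | grant)]: least fixpoint, start Z0 = Sat((safe | grant)) = {Ack, Halt, Busy, Check, Load}, add states in Sat(grant) with some successor in Z. Already a fixed point.
Sat(E[grant U (safe | grant)]) = {Ack, Halt, Busy, Check, Load}
|Sat(E[grant U (safe | grant)])| = |{Ack, Halt, Busy, Check, Load}| = 5.

5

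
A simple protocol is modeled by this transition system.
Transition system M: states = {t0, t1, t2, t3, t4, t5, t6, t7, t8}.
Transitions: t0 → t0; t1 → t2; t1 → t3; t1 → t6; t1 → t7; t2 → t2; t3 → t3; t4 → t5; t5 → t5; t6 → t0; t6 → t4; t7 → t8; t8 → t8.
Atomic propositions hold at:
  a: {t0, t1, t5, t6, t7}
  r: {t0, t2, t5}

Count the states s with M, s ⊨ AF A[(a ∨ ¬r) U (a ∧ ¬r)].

Sat(¬r) = {t1, t3, t4, t6, t7, t8}
Sat(a ∨ ¬r) = {t0, t1, t3, t4, t5, t6, t7, t8}
Sat(a ∧ ¬r) = {t1, t6, t7}
A[(a ∨ ¬r) U (a ∧ ¬r)]: least fixpoint, start Z0 = Sat((a ∧ ¬r)) = {t1, t6, t7}, add states in Sat(a ∨ ¬r) with every successor in Z. Already a fixed point.
Sat(A[(a ∨ ¬r) U (a ∧ ¬r)]) = {t1, t6, t7}
AF A[(a ∨ ¬r) U (a ∧ ¬r)]: least fixpoint, start Z0 = {t1, t6, t7}, add states with every successor in Z. Already a fixed point.
Sat(AF A[(a ∨ ¬r) U (a ∧ ¬r)]) = {t1, t6, t7}
|Sat(AF A[(a ∨ ¬r) U (a ∧ ¬r)])| = |{t1, t6, t7}| = 3.

3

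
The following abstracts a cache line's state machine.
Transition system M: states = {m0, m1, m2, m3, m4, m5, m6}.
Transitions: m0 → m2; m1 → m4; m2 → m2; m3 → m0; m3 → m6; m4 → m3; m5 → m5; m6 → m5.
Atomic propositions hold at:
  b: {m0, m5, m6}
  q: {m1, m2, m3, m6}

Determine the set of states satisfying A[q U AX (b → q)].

Sat(b → q) = {m1, m2, m3, m4, m6}
Sat(AX (b → q)) = {s : every successor in {m1, m2, m3, m4, m6}} = {m0, m1, m2, m4}
A[q U AX (b → q)]: least fixpoint, start Z0 = Sat(AX (b → q)) = {m0, m1, m2, m4}, add states in Sat(q) with every successor in Z. Already a fixed point.
Sat(A[q U AX (b → q)]) = {m0, m1, m2, m4}

{m0, m1, m2, m4}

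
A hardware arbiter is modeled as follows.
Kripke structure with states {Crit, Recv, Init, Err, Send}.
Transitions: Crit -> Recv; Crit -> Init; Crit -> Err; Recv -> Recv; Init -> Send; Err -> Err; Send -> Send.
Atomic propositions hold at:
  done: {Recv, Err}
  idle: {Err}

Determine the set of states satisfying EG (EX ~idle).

{Crit, Recv, Init, Send}

Sat(~idle) = {Crit, Recv, Init, Send}
Sat(EX ~idle) = {s : some successor in {Crit, Recv, Init, Send}} = {Crit, Recv, Init, Send}
EG (EX ~idle): greatest fixpoint, start Z0 = {Crit, Recv, Init, Send}, keep only states in Sat with some successor in Z. Already a fixed point.
Sat(EG (EX ~idle)) = {Crit, Recv, Init, Send}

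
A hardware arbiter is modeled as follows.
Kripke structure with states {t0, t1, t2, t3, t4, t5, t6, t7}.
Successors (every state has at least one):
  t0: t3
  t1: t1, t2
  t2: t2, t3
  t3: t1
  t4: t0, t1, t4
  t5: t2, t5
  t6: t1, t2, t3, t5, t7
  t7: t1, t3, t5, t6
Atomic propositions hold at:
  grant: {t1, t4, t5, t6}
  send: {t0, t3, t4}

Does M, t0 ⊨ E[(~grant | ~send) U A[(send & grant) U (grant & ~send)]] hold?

Yes

Sat(~grant) = {t0, t2, t3, t7}
Sat(~send) = {t1, t2, t5, t6, t7}
Sat(~grant | ~send) = {t0, t1, t2, t3, t5, t6, t7}
Sat(send & grant) = {t4}
Sat(grant & ~send) = {t1, t5, t6}
A[(send & grant) U (grant & ~send)]: least fixpoint, start Z0 = Sat((grant & ~send)) = {t1, t5, t6}, add states in Sat(send & grant) with every successor in Z. Already a fixed point.
Sat(A[(send & grant) U (grant & ~send)]) = {t1, t5, t6}
E[(~grant | ~send) U A[(send & grant) U (grant & ~send)]]: least fixpoint, start Z0 = Sat(A[(send & grant) U (grant & ~send)]) = {t1, t5, t6}, add states in Sat(~grant | ~send) with some successor in Z. Z1 = {t1, t3, t5, t6, t7}; Z2 = {t0, t1, t2, t3, t5, t6, t7}; fixed.
Sat(E[(~grant | ~send) U A[(send & grant) U (grant & ~send)]]) = {t0, t1, t2, t3, t5, t6, t7}
t0 ∈ Sat(E[(~grant | ~send) U A[(send & grant) U (grant & ~send)]]) = {t0, t1, t2, t3, t5, t6, t7}, so the formula holds at t0.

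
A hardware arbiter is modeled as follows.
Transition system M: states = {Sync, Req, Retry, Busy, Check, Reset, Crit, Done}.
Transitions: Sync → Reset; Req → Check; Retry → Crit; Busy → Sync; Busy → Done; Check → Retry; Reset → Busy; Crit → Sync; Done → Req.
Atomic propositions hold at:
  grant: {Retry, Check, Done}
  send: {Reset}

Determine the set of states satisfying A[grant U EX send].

{Sync}

Sat(EX send) = {s : some successor in {Reset}} = {Sync}
A[grant U EX send]: least fixpoint, start Z0 = Sat(EX send) = {Sync}, add states in Sat(grant) with every successor in Z. Already a fixed point.
Sat(A[grant U EX send]) = {Sync}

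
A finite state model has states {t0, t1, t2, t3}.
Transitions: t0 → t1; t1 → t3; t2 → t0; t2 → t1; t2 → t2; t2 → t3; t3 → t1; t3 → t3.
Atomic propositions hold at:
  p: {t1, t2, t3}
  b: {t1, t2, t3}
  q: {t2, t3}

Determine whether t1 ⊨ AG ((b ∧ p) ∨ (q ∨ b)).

Yes

Sat(b ∧ p) = {t1, t2, t3}
Sat(q ∨ b) = {t1, t2, t3}
Sat((b ∧ p) ∨ (q ∨ b)) = {t1, t2, t3}
AG ((b ∧ p) ∨ (q ∨ b)): greatest fixpoint, start Z0 = {t1, t2, t3}, keep only states in Sat with every successor in Z. Z1 = {t1, t3}; fixed.
Sat(AG ((b ∧ p) ∨ (q ∨ b))) = {t1, t3}
t1 ∈ Sat(AG ((b ∧ p) ∨ (q ∨ b))) = {t1, t3}, so the formula holds at t1.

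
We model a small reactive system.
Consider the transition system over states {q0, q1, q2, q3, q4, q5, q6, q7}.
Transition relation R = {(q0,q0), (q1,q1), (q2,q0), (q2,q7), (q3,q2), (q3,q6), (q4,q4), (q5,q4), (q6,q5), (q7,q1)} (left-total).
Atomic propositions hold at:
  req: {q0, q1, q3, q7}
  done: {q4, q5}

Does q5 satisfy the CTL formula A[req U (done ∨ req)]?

Yes

Sat(done ∨ req) = {q0, q1, q3, q4, q5, q7}
A[req U (done ∨ req)]: least fixpoint, start Z0 = Sat((done ∨ req)) = {q0, q1, q3, q4, q5, q7}, add states in Sat(req) with every successor in Z. Already a fixed point.
Sat(A[req U (done ∨ req)]) = {q0, q1, q3, q4, q5, q7}
q5 ∈ Sat(A[req U (done ∨ req)]) = {q0, q1, q3, q4, q5, q7}, so the formula holds at q5.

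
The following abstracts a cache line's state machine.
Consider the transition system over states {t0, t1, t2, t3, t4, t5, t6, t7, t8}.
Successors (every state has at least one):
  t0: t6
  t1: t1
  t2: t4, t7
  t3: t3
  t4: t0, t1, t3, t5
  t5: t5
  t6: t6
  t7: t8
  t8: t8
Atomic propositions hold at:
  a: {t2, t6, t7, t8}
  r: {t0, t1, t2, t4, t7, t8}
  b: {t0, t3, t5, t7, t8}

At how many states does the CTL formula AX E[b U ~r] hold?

4

Sat(~r) = {t3, t5, t6}
E[b U ~r]: least fixpoint, start Z0 = Sat(~r) = {t3, t5, t6}, add states in Sat(b) with some successor in Z. Z1 = {t0, t3, t5, t6}; fixed.
Sat(E[b U ~r]) = {t0, t3, t5, t6}
Sat(AX E[b U ~r]) = {s : every successor in {t0, t3, t5, t6}} = {t0, t3, t5, t6}
|Sat(AX E[b U ~r])| = |{t0, t3, t5, t6}| = 4.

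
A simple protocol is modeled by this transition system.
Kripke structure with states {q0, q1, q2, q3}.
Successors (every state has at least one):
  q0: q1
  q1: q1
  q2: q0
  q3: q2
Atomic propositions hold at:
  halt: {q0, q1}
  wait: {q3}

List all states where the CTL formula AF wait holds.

AF wait: least fixpoint, start Z0 = {q3}, add states with every successor in Z. Already a fixed point.
Sat(AF wait) = {q3}

{q3}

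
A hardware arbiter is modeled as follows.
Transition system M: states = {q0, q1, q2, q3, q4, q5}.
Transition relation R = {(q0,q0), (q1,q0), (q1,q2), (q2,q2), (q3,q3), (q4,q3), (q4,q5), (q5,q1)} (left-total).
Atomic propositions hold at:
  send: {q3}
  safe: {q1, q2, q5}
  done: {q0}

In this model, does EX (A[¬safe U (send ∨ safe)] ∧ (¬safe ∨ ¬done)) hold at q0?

Sat(¬safe) = {q0, q3, q4}
Sat(send ∨ safe) = {q1, q2, q3, q5}
A[¬safe U (send ∨ safe)]: least fixpoint, start Z0 = Sat((send ∨ safe)) = {q1, q2, q3, q5}, add states in Sat(¬safe) with every successor in Z. Z1 = {q1, q2, q3, q4, q5}; fixed.
Sat(A[¬safe U (send ∨ safe)]) = {q1, q2, q3, q4, q5}
Sat(¬done) = {q1, q2, q3, q4, q5}
Sat(¬safe ∨ ¬done) = {q0, q1, q2, q3, q4, q5}
Sat(A[¬safe U (send ∨ safe)] ∧ (¬safe ∨ ¬done)) = {q1, q2, q3, q4, q5}
Sat(EX (A[¬safe U (send ∨ safe)] ∧ (¬safe ∨ ¬done))) = {s : some successor in {q1, q2, q3, q4, q5}} = {q1, q2, q3, q4, q5}
q0 ∉ Sat(EX (A[¬safe U (send ∨ safe)] ∧ (¬safe ∨ ¬done))) = {q1, q2, q3, q4, q5}, so the formula does not hold at q0.

No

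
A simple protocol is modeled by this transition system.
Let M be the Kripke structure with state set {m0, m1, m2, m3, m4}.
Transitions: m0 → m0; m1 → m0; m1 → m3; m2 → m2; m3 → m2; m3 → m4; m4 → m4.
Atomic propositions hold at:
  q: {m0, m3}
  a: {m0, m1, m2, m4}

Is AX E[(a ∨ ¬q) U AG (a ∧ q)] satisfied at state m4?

No

Sat(¬q) = {m1, m2, m4}
Sat(a ∨ ¬q) = {m0, m1, m2, m4}
Sat(a ∧ q) = {m0}
AG (a ∧ q): greatest fixpoint, start Z0 = {m0}, keep only states in Sat with every successor in Z. Already a fixed point.
Sat(AG (a ∧ q)) = {m0}
E[(a ∨ ¬q) U AG (a ∧ q)]: least fixpoint, start Z0 = Sat(AG (a ∧ q)) = {m0}, add states in Sat(a ∨ ¬q) with some successor in Z. Z1 = {m0, m1}; fixed.
Sat(E[(a ∨ ¬q) U AG (a ∧ q)]) = {m0, m1}
Sat(AX E[(a ∨ ¬q) U AG (a ∧ q)]) = {s : every successor in {m0, m1}} = {m0}
m4 ∉ Sat(AX E[(a ∨ ¬q) U AG (a ∧ q)]) = {m0}, so the formula does not hold at m4.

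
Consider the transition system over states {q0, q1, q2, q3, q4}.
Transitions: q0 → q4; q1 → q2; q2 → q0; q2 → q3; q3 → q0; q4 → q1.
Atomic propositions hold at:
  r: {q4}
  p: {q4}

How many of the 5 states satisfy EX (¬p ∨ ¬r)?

4

Sat(¬p) = {q0, q1, q2, q3}
Sat(¬r) = {q0, q1, q2, q3}
Sat(¬p ∨ ¬r) = {q0, q1, q2, q3}
Sat(EX (¬p ∨ ¬r)) = {s : some successor in {q0, q1, q2, q3}} = {q1, q2, q3, q4}
|Sat(EX (¬p ∨ ¬r))| = |{q1, q2, q3, q4}| = 4.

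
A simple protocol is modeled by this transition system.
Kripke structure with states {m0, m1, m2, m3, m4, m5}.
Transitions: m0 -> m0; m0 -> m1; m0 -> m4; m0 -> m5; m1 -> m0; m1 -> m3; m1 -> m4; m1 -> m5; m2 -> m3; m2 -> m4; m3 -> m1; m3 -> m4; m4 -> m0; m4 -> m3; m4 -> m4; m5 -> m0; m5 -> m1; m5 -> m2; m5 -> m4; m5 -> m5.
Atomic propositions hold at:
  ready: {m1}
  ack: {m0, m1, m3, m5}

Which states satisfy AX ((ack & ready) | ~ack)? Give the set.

{m3}

Sat(ack & ready) = {m1}
Sat(~ack) = {m2, m4}
Sat((ack & ready) | ~ack) = {m1, m2, m4}
Sat(AX ((ack & ready) | ~ack)) = {s : every successor in {m1, m2, m4}} = {m3}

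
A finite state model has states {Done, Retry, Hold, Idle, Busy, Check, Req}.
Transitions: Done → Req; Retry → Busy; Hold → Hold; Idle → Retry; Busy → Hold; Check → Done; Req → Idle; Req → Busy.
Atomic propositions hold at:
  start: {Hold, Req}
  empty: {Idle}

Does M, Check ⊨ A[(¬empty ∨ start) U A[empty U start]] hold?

Sat(¬empty) = {Done, Retry, Hold, Busy, Check, Req}
Sat(¬empty ∨ start) = {Done, Retry, Hold, Busy, Check, Req}
A[empty U start]: least fixpoint, start Z0 = Sat(start) = {Hold, Req}, add states in Sat(empty) with every successor in Z. Already a fixed point.
Sat(A[empty U start]) = {Hold, Req}
A[(¬empty ∨ start) U A[empty U start]]: least fixpoint, start Z0 = Sat(A[empty U start]) = {Hold, Req}, add states in Sat(¬empty ∨ start) with every successor in Z. Z1 = {Done, Hold, Busy, Req}; Z2 = {Done, Retry, Hold, Busy, Check, Req}; fixed.
Sat(A[(¬empty ∨ start) U A[empty U start]]) = {Done, Retry, Hold, Busy, Check, Req}
Check ∈ Sat(A[(¬empty ∨ start) U A[empty U start]]) = {Done, Retry, Hold, Busy, Check, Req}, so the formula holds at Check.

Yes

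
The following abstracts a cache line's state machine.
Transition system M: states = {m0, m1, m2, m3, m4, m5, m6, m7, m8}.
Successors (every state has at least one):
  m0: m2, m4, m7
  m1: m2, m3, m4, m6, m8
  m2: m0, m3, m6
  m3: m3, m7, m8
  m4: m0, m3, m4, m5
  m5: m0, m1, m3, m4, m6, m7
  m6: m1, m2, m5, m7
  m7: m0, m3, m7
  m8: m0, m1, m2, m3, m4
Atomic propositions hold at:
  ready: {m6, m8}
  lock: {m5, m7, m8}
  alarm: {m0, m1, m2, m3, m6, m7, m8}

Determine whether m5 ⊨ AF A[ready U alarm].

No

A[ready U alarm]: least fixpoint, start Z0 = Sat(alarm) = {m0, m1, m2, m3, m6, m7, m8}, add states in Sat(ready) with every successor in Z. Already a fixed point.
Sat(A[ready U alarm]) = {m0, m1, m2, m3, m6, m7, m8}
AF A[ready U alarm]: least fixpoint, start Z0 = {m0, m1, m2, m3, m6, m7, m8}, add states with every successor in Z. Already a fixed point.
Sat(AF A[ready U alarm]) = {m0, m1, m2, m3, m6, m7, m8}
m5 ∉ Sat(AF A[ready U alarm]) = {m0, m1, m2, m3, m6, m7, m8}, so the formula does not hold at m5.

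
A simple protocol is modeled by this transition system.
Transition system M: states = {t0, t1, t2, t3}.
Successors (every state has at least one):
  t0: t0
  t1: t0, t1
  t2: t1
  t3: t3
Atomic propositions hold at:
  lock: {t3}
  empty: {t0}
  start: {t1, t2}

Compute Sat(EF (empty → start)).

Sat(empty → start) = {t1, t2, t3}
EF (empty → start): least fixpoint, start Z0 = {t1, t2, t3}, add states with some successor in Z. Already a fixed point.
Sat(EF (empty → start)) = {t1, t2, t3}

{t1, t2, t3}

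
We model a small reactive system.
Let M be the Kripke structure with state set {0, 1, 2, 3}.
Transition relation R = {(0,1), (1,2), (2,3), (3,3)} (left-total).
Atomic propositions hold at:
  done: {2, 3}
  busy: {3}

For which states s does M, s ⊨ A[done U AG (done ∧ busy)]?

{2, 3}

Sat(done ∧ busy) = {3}
AG (done ∧ busy): greatest fixpoint, start Z0 = {3}, keep only states in Sat with every successor in Z. Already a fixed point.
Sat(AG (done ∧ busy)) = {3}
A[done U AG (done ∧ busy)]: least fixpoint, start Z0 = Sat(AG (done ∧ busy)) = {3}, add states in Sat(done) with every successor in Z. Z1 = {2, 3}; fixed.
Sat(A[done U AG (done ∧ busy)]) = {2, 3}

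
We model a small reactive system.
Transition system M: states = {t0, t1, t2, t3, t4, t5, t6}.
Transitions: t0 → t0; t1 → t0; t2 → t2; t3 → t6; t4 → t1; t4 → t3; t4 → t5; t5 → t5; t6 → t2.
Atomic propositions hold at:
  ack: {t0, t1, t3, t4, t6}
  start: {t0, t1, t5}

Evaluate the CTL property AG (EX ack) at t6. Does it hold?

No

Sat(EX ack) = {s : some successor in {t0, t1, t3, t4, t6}} = {t0, t1, t3, t4}
AG (EX ack): greatest fixpoint, start Z0 = {t0, t1, t3, t4}, keep only states in Sat with every successor in Z. Z1 = {t0, t1}; fixed.
Sat(AG (EX ack)) = {t0, t1}
t6 ∉ Sat(AG (EX ack)) = {t0, t1}, so the formula does not hold at t6.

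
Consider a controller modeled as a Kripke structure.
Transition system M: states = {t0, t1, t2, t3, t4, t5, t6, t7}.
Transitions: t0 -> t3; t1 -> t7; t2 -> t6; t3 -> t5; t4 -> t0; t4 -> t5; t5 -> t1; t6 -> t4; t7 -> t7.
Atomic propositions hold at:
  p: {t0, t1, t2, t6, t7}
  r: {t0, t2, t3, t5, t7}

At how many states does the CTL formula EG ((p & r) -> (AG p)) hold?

Sat(p & r) = {t0, t2, t7}
AG p: greatest fixpoint, start Z0 = {t0, t1, t2, t6, t7}, keep only states in Sat with every successor in Z. Z1 = {t1, t2, t7}; Z2 = {t1, t7}; fixed.
Sat(AG p) = {t1, t7}
Sat((p & r) -> (AG p)) = {t1, t3, t4, t5, t6, t7}
EG ((p & r) -> (AG p)): greatest fixpoint, start Z0 = {t1, t3, t4, t5, t6, t7}, keep only states in Sat with some successor in Z. Already a fixed point.
Sat(EG ((p & r) -> (AG p))) = {t1, t3, t4, t5, t6, t7}
|Sat(EG ((p & r) -> (AG p)))| = |{t1, t3, t4, t5, t6, t7}| = 6.

6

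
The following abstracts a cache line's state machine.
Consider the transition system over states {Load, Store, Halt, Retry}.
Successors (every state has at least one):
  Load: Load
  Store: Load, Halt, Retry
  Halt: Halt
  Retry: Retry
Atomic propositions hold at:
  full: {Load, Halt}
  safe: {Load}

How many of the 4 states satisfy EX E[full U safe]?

2

E[full U safe]: least fixpoint, start Z0 = Sat(safe) = {Load}, add states in Sat(full) with some successor in Z. Already a fixed point.
Sat(E[full U safe]) = {Load}
Sat(EX E[full U safe]) = {s : some successor in {Load}} = {Load, Store}
|Sat(EX E[full U safe])| = |{Load, Store}| = 2.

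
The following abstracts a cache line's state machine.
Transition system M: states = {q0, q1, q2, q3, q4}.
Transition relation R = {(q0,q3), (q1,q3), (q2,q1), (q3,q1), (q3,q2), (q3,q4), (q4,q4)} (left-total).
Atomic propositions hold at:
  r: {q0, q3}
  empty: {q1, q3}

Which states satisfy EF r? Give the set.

EF r: least fixpoint, start Z0 = {q0, q3}, add states with some successor in Z. Z1 = {q0, q1, q3}; Z2 = {q0, q1, q2, q3}; fixed.
Sat(EF r) = {q0, q1, q2, q3}

{q0, q1, q2, q3}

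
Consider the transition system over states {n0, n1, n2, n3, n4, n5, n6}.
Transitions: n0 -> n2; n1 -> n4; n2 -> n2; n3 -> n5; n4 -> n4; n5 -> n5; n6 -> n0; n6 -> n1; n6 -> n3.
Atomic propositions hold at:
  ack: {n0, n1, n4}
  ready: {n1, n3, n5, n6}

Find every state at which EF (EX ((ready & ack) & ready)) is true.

Sat(ready & ack) = {n1}
Sat((ready & ack) & ready) = {n1}
Sat(EX ((ready & ack) & ready)) = {s : some successor in {n1}} = {n6}
EF (EX ((ready & ack) & ready)): least fixpoint, start Z0 = {n6}, add states with some successor in Z. Already a fixed point.
Sat(EF (EX ((ready & ack) & ready))) = {n6}

{n6}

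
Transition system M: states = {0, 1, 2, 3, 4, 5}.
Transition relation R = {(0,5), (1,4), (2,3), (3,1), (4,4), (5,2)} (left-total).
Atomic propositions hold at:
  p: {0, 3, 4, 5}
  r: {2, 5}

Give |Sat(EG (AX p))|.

Sat(AX p) = {s : every successor in {0, 3, 4, 5}} = {0, 1, 2, 4}
EG (AX p): greatest fixpoint, start Z0 = {0, 1, 2, 4}, keep only states in Sat with some successor in Z. Z1 = {1, 4}; fixed.
Sat(EG (AX p)) = {1, 4}
|Sat(EG (AX p))| = |{1, 4}| = 2.

2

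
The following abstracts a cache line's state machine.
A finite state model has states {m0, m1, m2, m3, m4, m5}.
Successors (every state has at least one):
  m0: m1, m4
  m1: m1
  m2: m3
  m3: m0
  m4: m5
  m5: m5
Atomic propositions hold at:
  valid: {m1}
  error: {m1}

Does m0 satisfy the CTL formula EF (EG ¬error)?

Sat(¬error) = {m0, m2, m3, m4, m5}
EG ¬error: greatest fixpoint, start Z0 = {m0, m2, m3, m4, m5}, keep only states in Sat with some successor in Z. Already a fixed point.
Sat(EG ¬error) = {m0, m2, m3, m4, m5}
EF (EG ¬error): least fixpoint, start Z0 = {m0, m2, m3, m4, m5}, add states with some successor in Z. Already a fixed point.
Sat(EF (EG ¬error)) = {m0, m2, m3, m4, m5}
m0 ∈ Sat(EF (EG ¬error)) = {m0, m2, m3, m4, m5}, so the formula holds at m0.

Yes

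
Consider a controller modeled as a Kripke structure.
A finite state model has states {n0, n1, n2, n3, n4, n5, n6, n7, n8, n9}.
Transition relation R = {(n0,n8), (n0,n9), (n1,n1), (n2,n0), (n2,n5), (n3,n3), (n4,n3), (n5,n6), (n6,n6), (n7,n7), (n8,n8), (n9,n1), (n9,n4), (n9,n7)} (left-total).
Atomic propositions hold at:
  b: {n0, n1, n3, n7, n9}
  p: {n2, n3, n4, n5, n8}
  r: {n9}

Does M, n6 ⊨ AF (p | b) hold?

Sat(p | b) = {n0, n1, n2, n3, n4, n5, n7, n8, n9}
AF (p | b): least fixpoint, start Z0 = {n0, n1, n2, n3, n4, n5, n7, n8, n9}, add states with every successor in Z. Already a fixed point.
Sat(AF (p | b)) = {n0, n1, n2, n3, n4, n5, n7, n8, n9}
n6 ∉ Sat(AF (p | b)) = {n0, n1, n2, n3, n4, n5, n7, n8, n9}, so the formula does not hold at n6.

No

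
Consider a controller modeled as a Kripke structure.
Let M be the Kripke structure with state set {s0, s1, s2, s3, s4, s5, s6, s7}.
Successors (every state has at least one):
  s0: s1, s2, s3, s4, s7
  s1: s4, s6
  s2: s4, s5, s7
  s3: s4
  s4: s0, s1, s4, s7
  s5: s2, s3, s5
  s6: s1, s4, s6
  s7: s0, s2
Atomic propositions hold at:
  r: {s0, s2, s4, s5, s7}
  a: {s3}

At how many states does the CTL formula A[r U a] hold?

1

A[r U a]: least fixpoint, start Z0 = Sat(a) = {s3}, add states in Sat(r) with every successor in Z. Already a fixed point.
Sat(A[r U a]) = {s3}
|Sat(A[r U a])| = |{s3}| = 1.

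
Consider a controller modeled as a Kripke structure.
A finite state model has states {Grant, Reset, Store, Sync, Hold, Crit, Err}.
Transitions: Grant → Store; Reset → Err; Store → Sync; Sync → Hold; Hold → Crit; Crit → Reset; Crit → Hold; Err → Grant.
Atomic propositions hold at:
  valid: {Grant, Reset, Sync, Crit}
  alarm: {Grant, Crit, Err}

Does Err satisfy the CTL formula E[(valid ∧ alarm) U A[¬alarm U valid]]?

Sat(valid ∧ alarm) = {Grant, Crit}
Sat(¬alarm) = {Reset, Store, Sync, Hold}
A[¬alarm U valid]: least fixpoint, start Z0 = Sat(valid) = {Grant, Reset, Sync, Crit}, add states in Sat(¬alarm) with every successor in Z. Z1 = {Grant, Reset, Store, Sync, Hold, Crit}; fixed.
Sat(A[¬alarm U valid]) = {Grant, Reset, Store, Sync, Hold, Crit}
E[(valid ∧ alarm) U A[¬alarm U valid]]: least fixpoint, start Z0 = Sat(A[¬alarm U valid]) = {Grant, Reset, Store, Sync, Hold, Crit}, add states in Sat(valid ∧ alarm) with some successor in Z. Already a fixed point.
Sat(E[(valid ∧ alarm) U A[¬alarm U valid]]) = {Grant, Reset, Store, Sync, Hold, Crit}
Err ∉ Sat(E[(valid ∧ alarm) U A[¬alarm U valid]]) = {Grant, Reset, Store, Sync, Hold, Crit}, so the formula does not hold at Err.

No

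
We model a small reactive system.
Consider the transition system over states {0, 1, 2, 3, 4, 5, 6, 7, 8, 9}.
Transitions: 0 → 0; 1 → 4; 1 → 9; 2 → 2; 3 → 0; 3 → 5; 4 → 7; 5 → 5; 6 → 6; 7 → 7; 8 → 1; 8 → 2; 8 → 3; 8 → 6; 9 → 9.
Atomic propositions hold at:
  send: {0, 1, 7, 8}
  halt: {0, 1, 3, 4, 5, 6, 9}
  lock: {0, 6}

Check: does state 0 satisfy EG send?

EG send: greatest fixpoint, start Z0 = {0, 1, 7, 8}, keep only states in Sat with some successor in Z. Z1 = {0, 7, 8}; Z2 = {0, 7}; fixed.
Sat(EG send) = {0, 7}
0 ∈ Sat(EG send) = {0, 7}, so the formula holds at 0.

Yes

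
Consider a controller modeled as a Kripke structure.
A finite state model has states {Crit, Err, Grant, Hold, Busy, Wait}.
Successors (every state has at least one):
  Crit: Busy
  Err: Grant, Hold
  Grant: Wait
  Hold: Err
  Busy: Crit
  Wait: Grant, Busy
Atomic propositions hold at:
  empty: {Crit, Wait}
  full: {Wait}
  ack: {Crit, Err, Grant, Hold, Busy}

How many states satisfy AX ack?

Sat(AX ack) = {s : every successor in {Crit, Err, Grant, Hold, Busy}} = {Crit, Err, Hold, Busy, Wait}
|Sat(AX ack)| = |{Crit, Err, Hold, Busy, Wait}| = 5.

5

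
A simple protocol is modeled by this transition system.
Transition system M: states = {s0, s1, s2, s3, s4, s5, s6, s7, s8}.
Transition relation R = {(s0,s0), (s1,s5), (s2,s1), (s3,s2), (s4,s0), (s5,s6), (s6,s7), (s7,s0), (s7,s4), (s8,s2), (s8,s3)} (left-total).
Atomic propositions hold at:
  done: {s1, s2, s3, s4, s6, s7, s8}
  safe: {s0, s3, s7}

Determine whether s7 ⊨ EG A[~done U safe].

Yes

Sat(~done) = {s0, s5}
A[~done U safe]: least fixpoint, start Z0 = Sat(safe) = {s0, s3, s7}, add states in Sat(~done) with every successor in Z. Already a fixed point.
Sat(A[~done U safe]) = {s0, s3, s7}
EG A[~done U safe]: greatest fixpoint, start Z0 = {s0, s3, s7}, keep only states in Sat with some successor in Z. Z1 = {s0, s7}; fixed.
Sat(EG A[~done U safe]) = {s0, s7}
s7 ∈ Sat(EG A[~done U safe]) = {s0, s7}, so the formula holds at s7.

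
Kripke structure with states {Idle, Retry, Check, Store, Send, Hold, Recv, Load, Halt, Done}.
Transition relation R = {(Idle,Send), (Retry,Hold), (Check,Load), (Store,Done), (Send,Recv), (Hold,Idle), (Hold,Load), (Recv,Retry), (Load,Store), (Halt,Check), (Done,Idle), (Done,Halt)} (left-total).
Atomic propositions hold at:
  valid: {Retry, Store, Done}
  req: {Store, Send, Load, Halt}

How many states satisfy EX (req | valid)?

7

Sat(req | valid) = {Retry, Store, Send, Load, Halt, Done}
Sat(EX (req | valid)) = {s : some successor in {Retry, Store, Send, Load, Halt, Done}} = {Idle, Check, Store, Hold, Recv, Load, Done}
|Sat(EX (req | valid))| = |{Idle, Check, Store, Hold, Recv, Load, Done}| = 7.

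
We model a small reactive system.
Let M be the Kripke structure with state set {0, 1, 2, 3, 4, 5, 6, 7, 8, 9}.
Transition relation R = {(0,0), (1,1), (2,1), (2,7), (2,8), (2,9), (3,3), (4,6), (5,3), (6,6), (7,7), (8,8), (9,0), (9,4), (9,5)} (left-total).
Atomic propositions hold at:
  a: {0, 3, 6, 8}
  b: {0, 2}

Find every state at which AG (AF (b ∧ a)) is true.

{0}

Sat(b ∧ a) = {0}
AF (b ∧ a): least fixpoint, start Z0 = {0}, add states with every successor in Z. Already a fixed point.
Sat(AF (b ∧ a)) = {0}
AG (AF (b ∧ a)): greatest fixpoint, start Z0 = {0}, keep only states in Sat with every successor in Z. Already a fixed point.
Sat(AG (AF (b ∧ a))) = {0}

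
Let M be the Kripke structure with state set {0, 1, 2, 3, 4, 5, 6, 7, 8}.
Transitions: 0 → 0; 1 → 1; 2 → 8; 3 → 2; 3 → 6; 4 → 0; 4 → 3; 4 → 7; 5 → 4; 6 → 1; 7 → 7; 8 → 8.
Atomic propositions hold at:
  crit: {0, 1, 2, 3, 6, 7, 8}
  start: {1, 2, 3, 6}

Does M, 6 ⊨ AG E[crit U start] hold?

E[crit U start]: least fixpoint, start Z0 = Sat(start) = {1, 2, 3, 6}, add states in Sat(crit) with some successor in Z. Already a fixed point.
Sat(E[crit U start]) = {1, 2, 3, 6}
AG E[crit U start]: greatest fixpoint, start Z0 = {1, 2, 3, 6}, keep only states in Sat with every successor in Z. Z1 = {1, 3, 6}; Z2 = {1, 6}; fixed.
Sat(AG E[crit U start]) = {1, 6}
6 ∈ Sat(AG E[crit U start]) = {1, 6}, so the formula holds at 6.

Yes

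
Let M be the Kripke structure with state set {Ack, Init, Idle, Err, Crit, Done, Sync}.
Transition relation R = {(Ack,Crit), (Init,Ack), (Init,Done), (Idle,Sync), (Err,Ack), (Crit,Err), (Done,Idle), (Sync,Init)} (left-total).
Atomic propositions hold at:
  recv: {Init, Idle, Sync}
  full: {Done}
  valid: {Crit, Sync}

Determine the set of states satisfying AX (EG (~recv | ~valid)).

Sat(~recv) = {Ack, Err, Crit, Done}
Sat(~valid) = {Ack, Init, Idle, Err, Done}
Sat(~recv | ~valid) = {Ack, Init, Idle, Err, Crit, Done}
EG (~recv | ~valid): greatest fixpoint, start Z0 = {Ack, Init, Idle, Err, Crit, Done}, keep only states in Sat with some successor in Z. Z1 = {Ack, Init, Err, Crit, Done}; Z2 = {Ack, Init, Err, Crit}; fixed.
Sat(EG (~recv | ~valid)) = {Ack, Init, Err, Crit}
Sat(AX (EG (~recv | ~valid))) = {s : every successor in {Ack, Init, Err, Crit}} = {Ack, Err, Crit, Sync}

{Ack, Err, Crit, Sync}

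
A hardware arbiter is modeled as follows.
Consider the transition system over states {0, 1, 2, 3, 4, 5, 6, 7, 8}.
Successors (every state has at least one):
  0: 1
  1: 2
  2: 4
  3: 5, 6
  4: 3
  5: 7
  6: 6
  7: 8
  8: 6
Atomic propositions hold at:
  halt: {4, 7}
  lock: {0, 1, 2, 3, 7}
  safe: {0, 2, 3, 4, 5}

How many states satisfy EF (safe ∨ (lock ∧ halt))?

Sat(lock ∧ halt) = {7}
Sat(safe ∨ (lock ∧ halt)) = {0, 2, 3, 4, 5, 7}
EF (safe ∨ (lock ∧ halt)): least fixpoint, start Z0 = {0, 2, 3, 4, 5, 7}, add states with some successor in Z. Z1 = {0, 1, 2, 3, 4, 5, 7}; fixed.
Sat(EF (safe ∨ (lock ∧ halt))) = {0, 1, 2, 3, 4, 5, 7}
|Sat(EF (safe ∨ (lock ∧ halt)))| = |{0, 1, 2, 3, 4, 5, 7}| = 7.

7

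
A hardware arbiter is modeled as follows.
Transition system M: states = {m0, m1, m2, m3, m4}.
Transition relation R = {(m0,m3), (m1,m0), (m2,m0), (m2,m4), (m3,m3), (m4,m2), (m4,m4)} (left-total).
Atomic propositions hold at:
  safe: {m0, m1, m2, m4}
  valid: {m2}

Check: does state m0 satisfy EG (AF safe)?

No

AF safe: least fixpoint, start Z0 = {m0, m1, m2, m4}, add states with every successor in Z. Already a fixed point.
Sat(AF safe) = {m0, m1, m2, m4}
EG (AF safe): greatest fixpoint, start Z0 = {m0, m1, m2, m4}, keep only states in Sat with some successor in Z. Z1 = {m1, m2, m4}; Z2 = {m2, m4}; fixed.
Sat(EG (AF safe)) = {m2, m4}
m0 ∉ Sat(EG (AF safe)) = {m2, m4}, so the formula does not hold at m0.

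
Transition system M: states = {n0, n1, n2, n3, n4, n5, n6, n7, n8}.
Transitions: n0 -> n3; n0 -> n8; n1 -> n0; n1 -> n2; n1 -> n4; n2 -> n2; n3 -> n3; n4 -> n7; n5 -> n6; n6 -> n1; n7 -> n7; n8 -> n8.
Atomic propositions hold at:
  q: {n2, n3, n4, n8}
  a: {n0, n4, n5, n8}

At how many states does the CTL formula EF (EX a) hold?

5

Sat(EX a) = {s : some successor in {n0, n4, n5, n8}} = {n0, n1, n8}
EF (EX a): least fixpoint, start Z0 = {n0, n1, n8}, add states with some successor in Z. Z1 = {n0, n1, n6, n8}; Z2 = {n0, n1, n5, n6, n8}; fixed.
Sat(EF (EX a)) = {n0, n1, n5, n6, n8}
|Sat(EF (EX a))| = |{n0, n1, n5, n6, n8}| = 5.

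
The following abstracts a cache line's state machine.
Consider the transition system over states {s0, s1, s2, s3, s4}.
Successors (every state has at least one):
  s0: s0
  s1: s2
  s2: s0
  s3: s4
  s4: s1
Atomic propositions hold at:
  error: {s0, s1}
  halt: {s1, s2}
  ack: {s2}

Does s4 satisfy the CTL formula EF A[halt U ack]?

Yes

A[halt U ack]: least fixpoint, start Z0 = Sat(ack) = {s2}, add states in Sat(halt) with every successor in Z. Z1 = {s1, s2}; fixed.
Sat(A[halt U ack]) = {s1, s2}
EF A[halt U ack]: least fixpoint, start Z0 = {s1, s2}, add states with some successor in Z. Z1 = {s1, s2, s4}; Z2 = {s1, s2, s3, s4}; fixed.
Sat(EF A[halt U ack]) = {s1, s2, s3, s4}
s4 ∈ Sat(EF A[halt U ack]) = {s1, s2, s3, s4}, so the formula holds at s4.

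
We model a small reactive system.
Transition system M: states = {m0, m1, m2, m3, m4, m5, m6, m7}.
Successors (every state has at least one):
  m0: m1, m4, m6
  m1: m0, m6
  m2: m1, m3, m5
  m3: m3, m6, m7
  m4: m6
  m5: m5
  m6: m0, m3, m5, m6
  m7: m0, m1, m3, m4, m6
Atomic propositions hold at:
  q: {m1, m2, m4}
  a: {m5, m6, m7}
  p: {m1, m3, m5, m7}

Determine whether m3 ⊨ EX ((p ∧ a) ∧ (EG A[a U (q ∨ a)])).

Sat(p ∧ a) = {m5, m7}
Sat(q ∨ a) = {m1, m2, m4, m5, m6, m7}
A[a U (q ∨ a)]: least fixpoint, start Z0 = Sat((q ∨ a)) = {m1, m2, m4, m5, m6, m7}, add states in Sat(a) with every successor in Z. Already a fixed point.
Sat(A[a U (q ∨ a)]) = {m1, m2, m4, m5, m6, m7}
EG A[a U (q ∨ a)]: greatest fixpoint, start Z0 = {m1, m2, m4, m5, m6, m7}, keep only states in Sat with some successor in Z. Already a fixed point.
Sat(EG A[a U (q ∨ a)]) = {m1, m2, m4, m5, m6, m7}
Sat((p ∧ a) ∧ (EG A[a U (q ∨ a)])) = {m5, m7}
Sat(EX ((p ∧ a) ∧ (EG A[a U (q ∨ a)]))) = {s : some successor in {m5, m7}} = {m2, m3, m5, m6}
m3 ∈ Sat(EX ((p ∧ a) ∧ (EG A[a U (q ∨ a)]))) = {m2, m3, m5, m6}, so the formula holds at m3.

Yes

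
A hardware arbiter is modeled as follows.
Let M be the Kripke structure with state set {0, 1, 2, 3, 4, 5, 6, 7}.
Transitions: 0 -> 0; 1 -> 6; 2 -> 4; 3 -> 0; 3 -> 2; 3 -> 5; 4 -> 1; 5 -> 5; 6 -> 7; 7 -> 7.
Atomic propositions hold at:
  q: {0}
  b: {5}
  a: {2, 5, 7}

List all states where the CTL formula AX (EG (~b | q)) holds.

Sat(~b) = {0, 1, 2, 3, 4, 6, 7}
Sat(~b | q) = {0, 1, 2, 3, 4, 6, 7}
EG (~b | q): greatest fixpoint, start Z0 = {0, 1, 2, 3, 4, 6, 7}, keep only states in Sat with some successor in Z. Already a fixed point.
Sat(EG (~b | q)) = {0, 1, 2, 3, 4, 6, 7}
Sat(AX (EG (~b | q))) = {s : every successor in {0, 1, 2, 3, 4, 6, 7}} = {0, 1, 2, 4, 6, 7}

{0, 1, 2, 4, 6, 7}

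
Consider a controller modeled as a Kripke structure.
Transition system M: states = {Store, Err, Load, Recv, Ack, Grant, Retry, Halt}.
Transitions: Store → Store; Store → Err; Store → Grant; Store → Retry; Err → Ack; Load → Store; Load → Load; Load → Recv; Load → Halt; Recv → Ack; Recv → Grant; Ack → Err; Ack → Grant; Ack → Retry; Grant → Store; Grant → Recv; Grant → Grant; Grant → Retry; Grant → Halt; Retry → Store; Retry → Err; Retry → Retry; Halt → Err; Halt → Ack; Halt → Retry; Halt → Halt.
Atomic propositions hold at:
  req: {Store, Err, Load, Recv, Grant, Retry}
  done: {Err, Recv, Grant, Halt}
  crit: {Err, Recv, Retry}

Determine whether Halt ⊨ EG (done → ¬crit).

Yes

Sat(¬crit) = {Store, Load, Ack, Grant, Halt}
Sat(done → ¬crit) = {Store, Load, Ack, Grant, Retry, Halt}
EG (done → ¬crit): greatest fixpoint, start Z0 = {Store, Load, Ack, Grant, Retry, Halt}, keep only states in Sat with some successor in Z. Already a fixed point.
Sat(EG (done → ¬crit)) = {Store, Load, Ack, Grant, Retry, Halt}
Halt ∈ Sat(EG (done → ¬crit)) = {Store, Load, Ack, Grant, Retry, Halt}, so the formula holds at Halt.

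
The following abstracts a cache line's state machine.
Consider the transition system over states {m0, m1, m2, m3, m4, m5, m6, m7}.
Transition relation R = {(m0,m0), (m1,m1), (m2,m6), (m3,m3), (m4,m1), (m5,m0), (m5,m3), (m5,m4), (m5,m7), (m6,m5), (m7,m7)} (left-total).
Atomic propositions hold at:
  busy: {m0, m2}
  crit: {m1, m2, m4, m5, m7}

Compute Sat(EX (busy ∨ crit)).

Sat(busy ∨ crit) = {m0, m1, m2, m4, m5, m7}
Sat(EX (busy ∨ crit)) = {s : some successor in {m0, m1, m2, m4, m5, m7}} = {m0, m1, m4, m5, m6, m7}

{m0, m1, m4, m5, m6, m7}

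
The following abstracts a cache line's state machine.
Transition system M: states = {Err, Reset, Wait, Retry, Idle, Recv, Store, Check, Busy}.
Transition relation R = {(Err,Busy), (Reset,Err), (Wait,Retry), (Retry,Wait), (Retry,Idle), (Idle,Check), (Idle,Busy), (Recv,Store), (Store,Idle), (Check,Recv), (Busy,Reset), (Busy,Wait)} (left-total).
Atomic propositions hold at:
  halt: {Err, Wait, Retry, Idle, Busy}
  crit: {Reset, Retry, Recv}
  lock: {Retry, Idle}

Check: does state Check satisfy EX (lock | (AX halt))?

No

Sat(AX halt) = {s : every successor in {Err, Wait, Retry, Idle, Busy}} = {Err, Reset, Wait, Retry, Store}
Sat(lock | (AX halt)) = {Err, Reset, Wait, Retry, Idle, Store}
Sat(EX (lock | (AX halt))) = {s : some successor in {Err, Reset, Wait, Retry, Idle, Store}} = {Reset, Wait, Retry, Recv, Store, Busy}
Check ∉ Sat(EX (lock | (AX halt))) = {Reset, Wait, Retry, Recv, Store, Busy}, so the formula does not hold at Check.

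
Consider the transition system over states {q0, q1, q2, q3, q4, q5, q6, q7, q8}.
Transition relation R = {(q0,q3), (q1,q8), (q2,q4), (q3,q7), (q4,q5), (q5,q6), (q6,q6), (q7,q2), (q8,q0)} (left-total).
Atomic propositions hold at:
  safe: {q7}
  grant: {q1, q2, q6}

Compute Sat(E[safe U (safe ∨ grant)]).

{q1, q2, q6, q7}

Sat(safe ∨ grant) = {q1, q2, q6, q7}
E[safe U (safe ∨ grant)]: least fixpoint, start Z0 = Sat((safe ∨ grant)) = {q1, q2, q6, q7}, add states in Sat(safe) with some successor in Z. Already a fixed point.
Sat(E[safe U (safe ∨ grant)]) = {q1, q2, q6, q7}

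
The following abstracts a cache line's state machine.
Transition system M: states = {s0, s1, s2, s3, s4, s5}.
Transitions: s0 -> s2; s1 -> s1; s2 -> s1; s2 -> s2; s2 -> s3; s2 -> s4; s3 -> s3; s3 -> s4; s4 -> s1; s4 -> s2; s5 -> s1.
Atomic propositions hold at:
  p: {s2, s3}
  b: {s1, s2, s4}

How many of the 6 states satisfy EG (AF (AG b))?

2

AG b: greatest fixpoint, start Z0 = {s1, s2, s4}, keep only states in Sat with every successor in Z. Z1 = {s1, s4}; Z2 = {s1}; fixed.
Sat(AG b) = {s1}
AF (AG b): least fixpoint, start Z0 = {s1}, add states with every successor in Z. Z1 = {s1, s5}; fixed.
Sat(AF (AG b)) = {s1, s5}
EG (AF (AG b)): greatest fixpoint, start Z0 = {s1, s5}, keep only states in Sat with some successor in Z. Already a fixed point.
Sat(EG (AF (AG b))) = {s1, s5}
|Sat(EG (AF (AG b)))| = |{s1, s5}| = 2.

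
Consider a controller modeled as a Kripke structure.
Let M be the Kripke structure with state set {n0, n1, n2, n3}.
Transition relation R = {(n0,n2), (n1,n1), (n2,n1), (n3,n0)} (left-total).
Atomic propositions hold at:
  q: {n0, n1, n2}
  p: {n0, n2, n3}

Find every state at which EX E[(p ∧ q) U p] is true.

Sat(p ∧ q) = {n0, n2}
E[(p ∧ q) U p]: least fixpoint, start Z0 = Sat(p) = {n0, n2, n3}, add states in Sat(p ∧ q) with some successor in Z. Already a fixed point.
Sat(E[(p ∧ q) U p]) = {n0, n2, n3}
Sat(EX E[(p ∧ q) U p]) = {s : some successor in {n0, n2, n3}} = {n0, n3}

{n0, n3}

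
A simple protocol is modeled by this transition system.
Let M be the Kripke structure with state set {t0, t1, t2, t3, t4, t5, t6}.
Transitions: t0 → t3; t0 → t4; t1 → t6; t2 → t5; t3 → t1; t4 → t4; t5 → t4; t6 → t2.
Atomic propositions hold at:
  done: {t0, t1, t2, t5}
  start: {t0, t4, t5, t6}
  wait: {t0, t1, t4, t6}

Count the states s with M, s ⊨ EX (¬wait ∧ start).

Sat(¬wait) = {t2, t3, t5}
Sat(¬wait ∧ start) = {t5}
Sat(EX (¬wait ∧ start)) = {s : some successor in {t5}} = {t2}
|Sat(EX (¬wait ∧ start))| = |{t2}| = 1.

1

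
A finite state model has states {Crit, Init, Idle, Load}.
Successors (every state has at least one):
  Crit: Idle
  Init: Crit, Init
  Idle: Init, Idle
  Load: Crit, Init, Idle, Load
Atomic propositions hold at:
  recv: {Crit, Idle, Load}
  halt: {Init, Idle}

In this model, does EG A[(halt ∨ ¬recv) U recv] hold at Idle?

Yes

Sat(¬recv) = {Init}
Sat(halt ∨ ¬recv) = {Init, Idle}
A[(halt ∨ ¬recv) U recv]: least fixpoint, start Z0 = Sat(recv) = {Crit, Idle, Load}, add states in Sat(halt ∨ ¬recv) with every successor in Z. Already a fixed point.
Sat(A[(halt ∨ ¬recv) U recv]) = {Crit, Idle, Load}
EG A[(halt ∨ ¬recv) U recv]: greatest fixpoint, start Z0 = {Crit, Idle, Load}, keep only states in Sat with some successor in Z. Already a fixed point.
Sat(EG A[(halt ∨ ¬recv) U recv]) = {Crit, Idle, Load}
Idle ∈ Sat(EG A[(halt ∨ ¬recv) U recv]) = {Crit, Idle, Load}, so the formula holds at Idle.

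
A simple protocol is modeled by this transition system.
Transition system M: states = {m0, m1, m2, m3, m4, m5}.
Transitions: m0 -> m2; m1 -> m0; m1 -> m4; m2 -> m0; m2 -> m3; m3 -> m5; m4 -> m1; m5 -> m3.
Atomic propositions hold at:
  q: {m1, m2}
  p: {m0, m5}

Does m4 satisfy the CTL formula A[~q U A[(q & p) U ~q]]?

Yes

Sat(~q) = {m0, m3, m4, m5}
Sat(q & p) = ∅
A[(q & p) U ~q]: least fixpoint, start Z0 = Sat(~q) = {m0, m3, m4, m5}, add states in Sat(q & p) with every successor in Z. Already a fixed point.
Sat(A[(q & p) U ~q]) = {m0, m3, m4, m5}
A[~q U A[(q & p) U ~q]]: least fixpoint, start Z0 = Sat(A[(q & p) U ~q]) = {m0, m3, m4, m5}, add states in Sat(~q) with every successor in Z. Already a fixed point.
Sat(A[~q U A[(q & p) U ~q]]) = {m0, m3, m4, m5}
m4 ∈ Sat(A[~q U A[(q & p) U ~q]]) = {m0, m3, m4, m5}, so the formula holds at m4.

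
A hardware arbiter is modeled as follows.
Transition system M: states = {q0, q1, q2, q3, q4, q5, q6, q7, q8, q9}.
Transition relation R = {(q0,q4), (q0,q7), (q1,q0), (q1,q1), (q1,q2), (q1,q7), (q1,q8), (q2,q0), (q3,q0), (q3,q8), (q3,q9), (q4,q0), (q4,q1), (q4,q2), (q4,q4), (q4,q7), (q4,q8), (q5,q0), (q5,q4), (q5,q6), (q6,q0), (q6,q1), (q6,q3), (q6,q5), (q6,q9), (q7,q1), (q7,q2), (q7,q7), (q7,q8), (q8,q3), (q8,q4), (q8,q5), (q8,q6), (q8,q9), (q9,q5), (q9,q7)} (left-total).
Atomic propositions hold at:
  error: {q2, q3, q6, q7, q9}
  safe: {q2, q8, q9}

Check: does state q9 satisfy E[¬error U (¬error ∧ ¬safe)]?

No

Sat(¬error) = {q0, q1, q4, q5, q8}
Sat(¬safe) = {q0, q1, q3, q4, q5, q6, q7}
Sat(¬error ∧ ¬safe) = {q0, q1, q4, q5}
E[¬error U (¬error ∧ ¬safe)]: least fixpoint, start Z0 = Sat((¬error ∧ ¬safe)) = {q0, q1, q4, q5}, add states in Sat(¬error) with some successor in Z. Z1 = {q0, q1, q4, q5, q8}; fixed.
Sat(E[¬error U (¬error ∧ ¬safe)]) = {q0, q1, q4, q5, q8}
q9 ∉ Sat(E[¬error U (¬error ∧ ¬safe)]) = {q0, q1, q4, q5, q8}, so the formula does not hold at q9.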